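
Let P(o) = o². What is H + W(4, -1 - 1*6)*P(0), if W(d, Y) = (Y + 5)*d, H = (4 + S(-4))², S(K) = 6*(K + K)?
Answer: 1936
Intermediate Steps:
S(K) = 12*K (S(K) = 6*(2*K) = 12*K)
H = 1936 (H = (4 + 12*(-4))² = (4 - 48)² = (-44)² = 1936)
W(d, Y) = d*(5 + Y) (W(d, Y) = (5 + Y)*d = d*(5 + Y))
H + W(4, -1 - 1*6)*P(0) = 1936 + (4*(5 + (-1 - 1*6)))*0² = 1936 + (4*(5 + (-1 - 6)))*0 = 1936 + (4*(5 - 7))*0 = 1936 + (4*(-2))*0 = 1936 - 8*0 = 1936 + 0 = 1936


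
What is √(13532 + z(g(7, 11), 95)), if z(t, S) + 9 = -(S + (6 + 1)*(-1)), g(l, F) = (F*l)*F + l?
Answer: √13435 ≈ 115.91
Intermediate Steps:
g(l, F) = l + l*F² (g(l, F) = l*F² + l = l + l*F²)
z(t, S) = -2 - S (z(t, S) = -9 - (S + (6 + 1)*(-1)) = -9 - (S + 7*(-1)) = -9 - (S - 7) = -9 - (-7 + S) = -9 + (7 - S) = -2 - S)
√(13532 + z(g(7, 11), 95)) = √(13532 + (-2 - 1*95)) = √(13532 + (-2 - 95)) = √(13532 - 97) = √13435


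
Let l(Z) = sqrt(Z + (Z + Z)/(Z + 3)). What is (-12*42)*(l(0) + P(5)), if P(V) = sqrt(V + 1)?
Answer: -504*sqrt(6) ≈ -1234.5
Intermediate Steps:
l(Z) = sqrt(Z + 2*Z/(3 + Z)) (l(Z) = sqrt(Z + (2*Z)/(3 + Z)) = sqrt(Z + 2*Z/(3 + Z)))
P(V) = sqrt(1 + V)
(-12*42)*(l(0) + P(5)) = (-12*42)*(sqrt(0*(5 + 0)/(3 + 0)) + sqrt(1 + 5)) = -504*(sqrt(0*5/3) + sqrt(6)) = -504*(sqrt(0*(1/3)*5) + sqrt(6)) = -504*(sqrt(0) + sqrt(6)) = -504*(0 + sqrt(6)) = -504*sqrt(6)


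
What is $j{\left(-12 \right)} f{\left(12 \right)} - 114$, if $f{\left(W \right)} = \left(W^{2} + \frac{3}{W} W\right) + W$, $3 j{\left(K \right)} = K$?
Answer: $-750$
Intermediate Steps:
$j{\left(K \right)} = \frac{K}{3}$
$f{\left(W \right)} = 3 + W + W^{2}$ ($f{\left(W \right)} = \left(W^{2} + 3\right) + W = \left(3 + W^{2}\right) + W = 3 + W + W^{2}$)
$j{\left(-12 \right)} f{\left(12 \right)} - 114 = \frac{1}{3} \left(-12\right) \left(3 + 12 + 12^{2}\right) - 114 = - 4 \left(3 + 12 + 144\right) - 114 = \left(-4\right) 159 - 114 = -636 - 114 = -750$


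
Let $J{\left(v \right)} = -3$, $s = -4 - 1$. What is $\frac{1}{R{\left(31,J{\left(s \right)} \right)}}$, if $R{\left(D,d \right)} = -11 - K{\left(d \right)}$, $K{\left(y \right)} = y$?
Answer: $- \frac{1}{8} \approx -0.125$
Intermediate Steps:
$s = -5$ ($s = -4 - 1 = -5$)
$R{\left(D,d \right)} = -11 - d$
$\frac{1}{R{\left(31,J{\left(s \right)} \right)}} = \frac{1}{-11 - -3} = \frac{1}{-11 + 3} = \frac{1}{-8} = - \frac{1}{8}$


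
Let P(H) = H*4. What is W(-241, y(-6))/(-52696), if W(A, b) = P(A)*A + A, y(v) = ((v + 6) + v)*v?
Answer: -232083/52696 ≈ -4.4042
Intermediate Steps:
P(H) = 4*H
y(v) = v*(6 + 2*v) (y(v) = ((6 + v) + v)*v = (6 + 2*v)*v = v*(6 + 2*v))
W(A, b) = A + 4*A² (W(A, b) = (4*A)*A + A = 4*A² + A = A + 4*A²)
W(-241, y(-6))/(-52696) = -241*(1 + 4*(-241))/(-52696) = -241*(1 - 964)*(-1/52696) = -241*(-963)*(-1/52696) = 232083*(-1/52696) = -232083/52696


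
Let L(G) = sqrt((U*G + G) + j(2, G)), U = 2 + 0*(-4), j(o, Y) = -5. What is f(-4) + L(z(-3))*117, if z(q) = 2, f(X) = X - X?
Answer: 117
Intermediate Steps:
f(X) = 0
U = 2 (U = 2 + 0 = 2)
L(G) = sqrt(-5 + 3*G) (L(G) = sqrt((2*G + G) - 5) = sqrt(3*G - 5) = sqrt(-5 + 3*G))
f(-4) + L(z(-3))*117 = 0 + sqrt(-5 + 3*2)*117 = 0 + sqrt(-5 + 6)*117 = 0 + sqrt(1)*117 = 0 + 1*117 = 0 + 117 = 117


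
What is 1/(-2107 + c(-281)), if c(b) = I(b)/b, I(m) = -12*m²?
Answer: 1/1265 ≈ 0.00079051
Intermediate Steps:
c(b) = -12*b (c(b) = (-12*b²)/b = -12*b)
1/(-2107 + c(-281)) = 1/(-2107 - 12*(-281)) = 1/(-2107 + 3372) = 1/1265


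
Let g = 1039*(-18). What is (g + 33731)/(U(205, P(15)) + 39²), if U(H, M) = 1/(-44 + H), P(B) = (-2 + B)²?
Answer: 2419669/244882 ≈ 9.8810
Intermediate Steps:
g = -18702
(g + 33731)/(U(205, P(15)) + 39²) = (-18702 + 33731)/(1/(-44 + 205) + 39²) = 15029/(1/161 + 1521) = 15029/(244882/161) = 15029*(161/244882) = 2419669/244882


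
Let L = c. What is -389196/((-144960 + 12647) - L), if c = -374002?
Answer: -129732/80563 ≈ -1.6103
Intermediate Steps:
L = -374002
-389196/((-144960 + 12647) - L) = -389196/((-144960 + 12647) - 1*(-374002)) = -389196/(-132313 + 374002) = -389196/241689 = -389196*1/241689 = -129732/80563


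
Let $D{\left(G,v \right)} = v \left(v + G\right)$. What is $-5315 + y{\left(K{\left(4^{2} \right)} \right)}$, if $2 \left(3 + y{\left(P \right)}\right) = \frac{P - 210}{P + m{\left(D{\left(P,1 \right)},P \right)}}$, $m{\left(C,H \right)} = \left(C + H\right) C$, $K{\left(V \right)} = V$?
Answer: $- \frac{3068583}{577} \approx -5318.2$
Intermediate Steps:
$D{\left(G,v \right)} = v \left(G + v\right)$
$m{\left(C,H \right)} = C \left(C + H\right)$
$y{\left(P \right)} = -3 + \frac{-210 + P}{2 \left(P + \left(1 + P\right) \left(1 + 2 P\right)\right)}$ ($y{\left(P \right)} = -3 + \frac{\left(P - 210\right) \frac{1}{P + 1 \left(P + 1\right) \left(1 \left(P + 1\right) + P\right)}}{2} = -3 + \frac{\left(-210 + P\right) \frac{1}{P + 1 \left(1 + P\right) \left(1 \left(1 + P\right) + P\right)}}{2} = -3 + \frac{\left(-210 + P\right) \frac{1}{P + \left(1 + P\right) \left(\left(1 + P\right) + P\right)}}{2} = -3 + \frac{\left(-210 + P\right) \frac{1}{P + \left(1 + P\right) \left(1 + 2 P\right)}}{2} = -3 + \frac{\frac{1}{P + \left(1 + P\right) \left(1 + 2 P\right)} \left(-210 + P\right)}{2} = -3 + \frac{-210 + P}{2 \left(P + \left(1 + P\right) \left(1 + 2 P\right)\right)}$)
$-5315 + y{\left(K{\left(4^{2} \right)} \right)} = -5315 + \frac{-216 - 23 \cdot 4^{2} - 12 \left(4^{2}\right)^{2}}{2 \left(1 + 2 \left(4^{2}\right)^{2} + 4 \cdot 4^{2}\right)} = -5315 + \frac{-216 - 368 - 12 \cdot 16^{2}}{2 \left(1 + 2 \cdot 16^{2} + 4 \cdot 16\right)} = -5315 + \frac{-216 - 368 - 3072}{2 \left(1 + 2 \cdot 256 + 64\right)} = -5315 + \frac{-216 - 368 - 3072}{2 \left(1 + 512 + 64\right)} = -5315 + \frac{1}{2} \cdot \frac{1}{577} \left(-3656\right) = -5315 - \frac{1828}{577} = - \frac{3068583}{577}$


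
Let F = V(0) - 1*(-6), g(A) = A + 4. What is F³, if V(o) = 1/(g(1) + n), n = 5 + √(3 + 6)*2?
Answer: 912673/4096 ≈ 222.82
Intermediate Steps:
g(A) = 4 + A
n = 11 (n = 5 + √9*2 = 5 + 3*2 = 5 + 6 = 11)
V(o) = 1/16 (V(o) = 1/((4 + 1) + 11) = 1/(5 + 11) = 1/16)
F = 97/16 (F = 1/16 - 1*(-6) = 1/16 + 6 = 97/16 ≈ 6.0625)
F³ = (97/16)³ = 912673/4096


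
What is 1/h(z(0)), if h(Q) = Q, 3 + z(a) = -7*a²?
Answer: -⅓ ≈ -0.33333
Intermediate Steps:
z(a) = -3 - 7*a²
1/h(z(0)) = 1/(-3 - 7*0²) = 1/(-3 - 7*0) = 1/(-3 + 0) = 1/(-3) = -⅓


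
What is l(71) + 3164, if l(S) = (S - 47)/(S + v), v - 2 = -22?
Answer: 53796/17 ≈ 3164.5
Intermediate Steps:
v = -20 (v = 2 - 22 = -20)
l(S) = (-47 + S)/(-20 + S) (l(S) = (S - 47)/(S - 20) = (-47 + S)/(-20 + S))
l(71) + 3164 = (-47 + 71)/(-20 + 71) + 3164 = 24/51 + 3164 = (1/51)*24 + 3164 = 8/17 + 3164 = 53796/17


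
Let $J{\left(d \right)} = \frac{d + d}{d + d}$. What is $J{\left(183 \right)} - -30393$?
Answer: $30394$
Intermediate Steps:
$J{\left(d \right)} = 1$ ($J{\left(d \right)} = \frac{2 d}{2 d} = 2 d \frac{1}{2 d} = 1$)
$J{\left(183 \right)} - -30393 = 1 - -30393 = 1 + 30393 = 30394$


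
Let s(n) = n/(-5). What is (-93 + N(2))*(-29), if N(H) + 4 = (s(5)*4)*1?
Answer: 2929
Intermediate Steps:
s(n) = -n/5 (s(n) = n*(-1/5) = -n/5)
N(H) = -8 (N(H) = -4 + (-1/5*5*4)*1 = -4 - 1*4*1 = -4 - 4*1 = -4 - 4 = -8)
(-93 + N(2))*(-29) = (-93 - 8)*(-29) = -101*(-29) = 2929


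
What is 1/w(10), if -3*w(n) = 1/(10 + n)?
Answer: -60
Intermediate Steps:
w(n) = -1/(3*(10 + n))
1/w(10) = 1/(-1/(30 + 3*10)) = 1/(-1/(30 + 30)) = 1/(-1/60) = -60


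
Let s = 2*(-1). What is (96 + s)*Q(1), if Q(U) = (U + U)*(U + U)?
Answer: 376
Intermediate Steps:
Q(U) = 4*U² (Q(U) = (2*U)*(2*U) = 4*U²)
s = -2
(96 + s)*Q(1) = (96 - 2)*(4*1²) = 94*(4*1) = 94*4 = 376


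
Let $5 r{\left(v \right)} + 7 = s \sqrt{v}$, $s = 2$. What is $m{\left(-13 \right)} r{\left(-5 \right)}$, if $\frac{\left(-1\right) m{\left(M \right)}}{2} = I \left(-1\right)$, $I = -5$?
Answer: $14 - 4 i \sqrt{5} \approx 14.0 - 8.9443 i$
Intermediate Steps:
$m{\left(M \right)} = -10$ ($m{\left(M \right)} = - 2 \left(\left(-5\right) \left(-1\right)\right) = \left(-2\right) 5 = -10$)
$r{\left(v \right)} = - \frac{7}{5} + \frac{2 \sqrt{v}}{5}$
$m{\left(-13 \right)} r{\left(-5 \right)} = - 10 \left(- \frac{7}{5} + \frac{2 \sqrt{-5}}{5}\right) = - 10 \left(- \frac{7}{5} + \frac{2 i \sqrt{5}}{5}\right) = 14 - 4 i \sqrt{5}$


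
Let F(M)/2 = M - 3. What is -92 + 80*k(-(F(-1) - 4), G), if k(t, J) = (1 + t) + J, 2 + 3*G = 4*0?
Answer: 2684/3 ≈ 894.67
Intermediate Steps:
F(M) = -6 + 2*M (F(M) = 2*(M - 3) = 2*(-3 + M) = -6 + 2*M)
G = -⅔ (G = -⅔ + (4*0)/3 = -⅔ + (⅓)*0 = -⅔ + 0 = -⅔ ≈ -0.66667)
k(t, J) = 1 + J + t
-92 + 80*k(-(F(-1) - 4), G) = -92 + 80*(1 - ⅔ - ((-6 + 2*(-1)) - 4)) = -92 + 80*(1 - ⅔ - ((-6 - 2) - 4)) = -92 + 80*(1 - ⅔ - (-8 - 4)) = -92 + 80*(1 - ⅔ - 1*(-12)) = -92 + 80*(1 - ⅔ + 12) = -92 + 80*(37/3) = -92 + 2960/3 = 2684/3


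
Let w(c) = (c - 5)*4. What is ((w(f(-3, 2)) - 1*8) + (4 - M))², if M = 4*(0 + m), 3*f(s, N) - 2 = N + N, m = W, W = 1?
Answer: 400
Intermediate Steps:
m = 1
f(s, N) = ⅔ + 2*N/3 (f(s, N) = ⅔ + (N + N)/3 = ⅔ + (2*N)/3 = ⅔ + 2*N/3)
M = 4 (M = 4*(0 + 1) = 4*1 = 4)
w(c) = -20 + 4*c (w(c) = (-5 + c)*4 = -20 + 4*c)
((w(f(-3, 2)) - 1*8) + (4 - M))² = (((-20 + 4*(⅔ + (⅔)*2)) - 1*8) + (4 - 1*4))² = (((-20 + 4*(⅔ + 4/3)) - 8) + (4 - 4))² = (((-20 + 4*2) - 8) + 0)² = (((-20 + 8) - 8) + 0)² = ((-12 - 8) + 0)² = (-20 + 0)² = (-20)² = 400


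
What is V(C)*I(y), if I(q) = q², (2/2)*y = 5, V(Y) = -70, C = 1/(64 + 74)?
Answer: -1750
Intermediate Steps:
C = 1/138 ≈ 0.0072464
y = 5
V(C)*I(y) = -70*5² = -70*25 = -1750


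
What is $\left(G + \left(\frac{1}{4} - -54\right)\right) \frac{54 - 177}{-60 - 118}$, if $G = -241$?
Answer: $- \frac{91881}{712} \approx -129.05$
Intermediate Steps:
$\left(G + \left(\frac{1}{4} - -54\right)\right) \frac{54 - 177}{-60 - 118} = \left(-241 + \left(\frac{1}{4} - -54\right)\right) \frac{54 - 177}{-60 - 118} = \left(-241 + \left(\frac{1}{4} + 54\right)\right) \left(- \frac{123}{-178}\right) = \left(-241 + \frac{217}{4}\right) \left(\left(-123\right) \left(- \frac{1}{178}\right)\right) = \left(- \frac{747}{4}\right) \frac{123}{178} = - \frac{91881}{712}$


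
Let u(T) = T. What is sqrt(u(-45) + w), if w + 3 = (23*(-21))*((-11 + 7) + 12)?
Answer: 2*I*sqrt(978) ≈ 62.546*I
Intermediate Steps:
w = -3867 (w = -3 + (23*(-21))*((-11 + 7) + 12) = -3 - 483*(-4 + 12) = -3 - 483*8 = -3 - 3864 = -3867)
sqrt(u(-45) + w) = sqrt(-45 - 3867) = sqrt(-3912) = 2*I*sqrt(978)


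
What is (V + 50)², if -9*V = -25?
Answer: 225625/81 ≈ 2785.5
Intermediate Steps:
V = 25/9 (V = -⅑*(-25) = 25/9 ≈ 2.7778)
(V + 50)² = (25/9 + 50)² = (475/9)² = 225625/81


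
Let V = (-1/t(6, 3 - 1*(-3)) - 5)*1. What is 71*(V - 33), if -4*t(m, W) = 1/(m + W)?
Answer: 710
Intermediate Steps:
t(m, W) = -1/(4*(W + m)) (t(m, W) = -1/(4*(m + W)) = -1/(4*(W + m)))
V = 43 (V = (-1/((-1/(4*(3 - 1*(-3)) + 4*6))) - 5)*1 = (-1/((-1/(4*(3 + 3) + 24))) - 5)*1 = (-1/((-1/(4*6 + 24))) - 5)*1 = (-1/((-1/(24 + 24))) - 5)*1 = (-1/((-1/48)) - 5)*1 = (-1/((-1*1/48)) - 5)*1 = (-1/(-1/48) - 5)*1 = (-1*(-48) - 5)*1 = (48 - 5)*1 = 43*1 = 43)
71*(V - 33) = 71*(43 - 33) = 71*10 = 710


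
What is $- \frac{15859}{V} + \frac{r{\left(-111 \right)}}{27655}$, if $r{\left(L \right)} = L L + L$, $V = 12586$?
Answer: $- \frac{56981117}{69613166} \approx -0.81854$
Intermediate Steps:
$r{\left(L \right)} = L + L^{2}$ ($r{\left(L \right)} = L^{2} + L = L + L^{2}$)
$- \frac{15859}{V} + \frac{r{\left(-111 \right)}}{27655} = - \frac{15859}{12586} + \frac{\left(-111\right) \left(1 - 111\right)}{27655} = \left(-15859\right) \frac{1}{12586} + \left(-111\right) \left(-110\right) \frac{1}{27655} = - \frac{15859}{12586} + 12210 \cdot \frac{1}{27655} = - \frac{15859}{12586} + \frac{2442}{5531} = - \frac{56981117}{69613166}$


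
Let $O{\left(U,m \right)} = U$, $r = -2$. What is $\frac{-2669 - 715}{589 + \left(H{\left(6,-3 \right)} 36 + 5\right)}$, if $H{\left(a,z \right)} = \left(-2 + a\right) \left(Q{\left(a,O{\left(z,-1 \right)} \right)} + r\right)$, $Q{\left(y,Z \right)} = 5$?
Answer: $- \frac{188}{57} \approx -3.2982$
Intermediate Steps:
$H{\left(a,z \right)} = -6 + 3 a$ ($H{\left(a,z \right)} = \left(-2 + a\right) \left(5 - 2\right) = \left(-2 + a\right) 3 = -6 + 3 a$)
$\frac{-2669 - 715}{589 + \left(H{\left(6,-3 \right)} 36 + 5\right)} = \frac{-2669 - 715}{589 + \left(\left(-6 + 3 \cdot 6\right) 36 + 5\right)} = - \frac{3384}{589 + \left(\left(-6 + 18\right) 36 + 5\right)} = - \frac{3384}{589 + \left(12 \cdot 36 + 5\right)} = - \frac{3384}{589 + \left(432 + 5\right)} = - \frac{3384}{589 + 437} = - \frac{3384}{1026} = \left(-3384\right) \frac{1}{1026} = - \frac{188}{57}$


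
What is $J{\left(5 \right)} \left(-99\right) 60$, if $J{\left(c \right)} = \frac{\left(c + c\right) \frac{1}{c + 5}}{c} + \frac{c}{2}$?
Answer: $-16038$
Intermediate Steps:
$J{\left(c \right)} = \frac{c}{2} + \frac{2}{5 + c}$ ($J{\left(c \right)} = \frac{2 c \frac{1}{5 + c}}{c} + c \frac{1}{2} = \frac{2 c \frac{1}{5 + c}}{c} + \frac{c}{2} = \frac{2}{5 + c} + \frac{c}{2} = \frac{c}{2} + \frac{2}{5 + c}$)
$J{\left(5 \right)} \left(-99\right) 60 = \frac{4 + 5^{2} + 5 \cdot 5}{2 \left(5 + 5\right)} \left(-99\right) 60 = \frac{4 + 25 + 25}{2 \cdot 10} \left(-99\right) 60 = \frac{1}{2} \cdot \frac{1}{10} \cdot 54 \left(-99\right) 60 = \frac{27}{10} \left(-99\right) 60 = \left(- \frac{2673}{10}\right) 60 = -16038$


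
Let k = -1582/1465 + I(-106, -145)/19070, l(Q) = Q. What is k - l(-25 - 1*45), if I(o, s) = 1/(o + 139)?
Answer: 12708034709/184387830 ≈ 68.920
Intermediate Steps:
I(o, s) = 1/(139 + o)
k = -199113391/184387830 (k = -1582/1465 + 1/((139 - 106)*19070) = -1582*1/1465 + (1/19070)/33 = -1582/1465 + (1/33)*(1/19070) = -1582/1465 + 1/629310 = -199113391/184387830 ≈ -1.0799)
k - l(-25 - 1*45) = -199113391/184387830 - (-25 - 1*45) = -199113391/184387830 - (-25 - 45) = -199113391/184387830 - 1*(-70) = -199113391/184387830 + 70 = 12708034709/184387830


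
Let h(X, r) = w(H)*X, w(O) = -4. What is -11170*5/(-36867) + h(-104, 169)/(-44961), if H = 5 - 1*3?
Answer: 831911726/552525729 ≈ 1.5057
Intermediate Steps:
H = 2 (H = 5 - 3 = 2)
h(X, r) = -4*X
-11170*5/(-36867) + h(-104, 169)/(-44961) = -11170*5/(-36867) - 4*(-104)/(-44961) = -55850*(-1/36867) + 416*(-1/44961) = 55850/36867 - 416/44961 = 831911726/552525729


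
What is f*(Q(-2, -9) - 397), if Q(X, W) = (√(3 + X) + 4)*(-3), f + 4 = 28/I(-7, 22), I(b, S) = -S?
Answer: 23896/11 ≈ 2172.4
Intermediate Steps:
f = -58/11 (f = -4 + 28/((-1*22)) = -4 + 28/(-22) = -4 + 28*(-1/22) = -4 - 14/11 = -58/11 ≈ -5.2727)
Q(X, W) = -12 - 3*√(3 + X) (Q(X, W) = (4 + √(3 + X))*(-3) = -12 - 3*√(3 + X))
f*(Q(-2, -9) - 397) = -58*((-12 - 3*√(3 - 2)) - 397)/11 = -58*((-12 - 3*√1) - 397)/11 = -58*((-12 - 3*1) - 397)/11 = -58*((-12 - 3) - 397)/11 = -58*(-15 - 397)/11 = -58/11*(-412) = 23896/11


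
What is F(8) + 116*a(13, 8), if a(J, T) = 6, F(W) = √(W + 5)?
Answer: 696 + √13 ≈ 699.61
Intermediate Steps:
F(W) = √(5 + W)
F(8) + 116*a(13, 8) = √(5 + 8) + 116*6 = √13 + 696 = 696 + √13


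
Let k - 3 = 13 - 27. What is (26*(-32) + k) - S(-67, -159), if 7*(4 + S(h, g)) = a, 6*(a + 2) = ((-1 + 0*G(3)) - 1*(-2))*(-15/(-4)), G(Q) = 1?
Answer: -46973/56 ≈ -838.80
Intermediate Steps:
k = -11 (k = 3 + (13 - 27) = 3 - 14 = -11)
a = -11/8 (a = -2 + (((-1 + 0*1) - 1*(-2))*(-15/(-4)))/6 = -2 + (((-1 + 0) + 2)*(-15*(-¼)))/6 = -2 + ((-1 + 2)*(15/4))/6 = -2 + (1*(15/4))/6 = -2 + (⅙)*(15/4) = -2 + 5/8 = -11/8 ≈ -1.3750)
S(h, g) = -235/56 (S(h, g) = -4 + (⅐)*(-11/8) = -4 - 11/56 = -235/56)
(26*(-32) + k) - S(-67, -159) = (26*(-32) - 11) - 1*(-235/56) = (-832 - 11) + 235/56 = -843 + 235/56 = -46973/56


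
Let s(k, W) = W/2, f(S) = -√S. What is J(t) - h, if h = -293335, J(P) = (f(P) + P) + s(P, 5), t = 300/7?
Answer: 4107325/14 - 10*√21/7 ≈ 2.9337e+5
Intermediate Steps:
t = 300/7 (t = 300*(⅐) = 300/7 ≈ 42.857)
s(k, W) = W/2 (s(k, W) = W*(½) = W/2)
J(P) = 5/2 + P - √P (J(P) = (-√P + P) + (½)*5 = (P - √P) + 5/2 = 5/2 + P - √P)
J(t) - h = (5/2 + 300/7 - √(300/7)) - 1*(-293335) = (5/2 + 300/7 - 10*√21/7) + 293335 = (635/14 - 10*√21/7) + 293335 = 4107325/14 - 10*√21/7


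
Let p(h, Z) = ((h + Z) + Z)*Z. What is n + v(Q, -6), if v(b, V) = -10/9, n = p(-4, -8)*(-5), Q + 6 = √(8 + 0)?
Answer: -7210/9 ≈ -801.11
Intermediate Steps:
p(h, Z) = Z*(h + 2*Z) (p(h, Z) = ((Z + h) + Z)*Z = (h + 2*Z)*Z = Z*(h + 2*Z))
Q = -6 + 2*√2 (Q = -6 + √(8 + 0) = -6 + √8 = -6 + 2*√2 ≈ -3.1716)
n = -800 (n = -8*(-4 + 2*(-8))*(-5) = -8*(-4 - 16)*(-5) = -8*(-20)*(-5) = 160*(-5) = -800)
v(b, V) = -10/9 (v(b, V) = -10*⅑ = -10/9)
n + v(Q, -6) = -800 - 10/9 = -7210/9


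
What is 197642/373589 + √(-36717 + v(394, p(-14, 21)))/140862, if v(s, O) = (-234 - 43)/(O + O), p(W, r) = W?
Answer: 197642/373589 + I*√7194593/1972068 ≈ 0.52904 + 0.0013601*I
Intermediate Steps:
v(s, O) = -277/(2*O) (v(s, O) = -277*1/(2*O) = -277/(2*O))
197642/373589 + √(-36717 + v(394, p(-14, 21)))/140862 = 197642/373589 + √(-36717 - 277/2/(-14))/140862 = 197642*(1/373589) + √(-36717 - 277/2*(-1/14))*(1/140862) = 197642/373589 + √(-36717 + 277/28)*(1/140862) = 197642/373589 + √(-1027799/28)*(1/140862) = 197642/373589 + (I*√7194593/14)*(1/140862) = 197642/373589 + I*√7194593/1972068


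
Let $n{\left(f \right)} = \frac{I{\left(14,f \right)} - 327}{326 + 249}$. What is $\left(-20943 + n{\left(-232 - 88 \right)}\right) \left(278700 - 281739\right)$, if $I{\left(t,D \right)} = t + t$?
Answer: $\frac{1591183932}{25} \approx 6.3647 \cdot 10^{7}$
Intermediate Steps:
$I{\left(t,D \right)} = 2 t$
$n{\left(f \right)} = - \frac{13}{25}$ ($n{\left(f \right)} = \frac{2 \cdot 14 - 327}{326 + 249} = \frac{28 - 327}{575} = \left(-299\right) \frac{1}{575} = - \frac{13}{25}$)
$\left(-20943 + n{\left(-232 - 88 \right)}\right) \left(278700 - 281739\right) = \left(-20943 - \frac{13}{25}\right) \left(278700 - 281739\right) = - \frac{523588 \left(278700 - 281739\right)}{25} = \left(- \frac{523588}{25}\right) \left(-3039\right) = \frac{1591183932}{25}$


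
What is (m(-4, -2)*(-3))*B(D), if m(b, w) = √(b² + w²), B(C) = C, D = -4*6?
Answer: 144*√5 ≈ 321.99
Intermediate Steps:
D = -24
(m(-4, -2)*(-3))*B(D) = (√((-4)² + (-2)²)*(-3))*(-24) = (√(16 + 4)*(-3))*(-24) = (√20*(-3))*(-24) = ((2*√5)*(-3))*(-24) = -6*√5*(-24) = 144*√5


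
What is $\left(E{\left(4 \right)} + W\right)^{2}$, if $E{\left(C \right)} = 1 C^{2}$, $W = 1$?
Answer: $289$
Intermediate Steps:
$E{\left(C \right)} = C^{2}$
$\left(E{\left(4 \right)} + W\right)^{2} = \left(4^{2} + 1\right)^{2} = \left(16 + 1\right)^{2} = 17^{2} = 289$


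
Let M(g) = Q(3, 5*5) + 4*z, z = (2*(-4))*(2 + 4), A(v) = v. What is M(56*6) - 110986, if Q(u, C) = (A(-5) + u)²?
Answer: -111174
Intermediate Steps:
Q(u, C) = (-5 + u)²
z = -48 (z = -8*6 = -48)
M(g) = -188 (M(g) = (-5 + 3)² + 4*(-48) = (-2)² - 192 = 4 - 192 = -188)
M(56*6) - 110986 = -188 - 110986 = -111174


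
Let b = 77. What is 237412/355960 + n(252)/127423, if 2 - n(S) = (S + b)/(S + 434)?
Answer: 185295279193/277814632865 ≈ 0.66697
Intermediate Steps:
n(S) = 2 - (77 + S)/(434 + S) (n(S) = 2 - (S + 77)/(S + 434) = 2 - (77 + S)/(434 + S))
237412/355960 + n(252)/127423 = 237412/355960 + ((791 + 252)/(434 + 252))/127423 = 237412*(1/355960) + (1043/686)*(1/127423) = 59353/88990 + ((1/686)*1043)*(1/127423) = 59353/88990 + (149/98)*(1/127423) = 59353/88990 + 149/12487454 = 185295279193/277814632865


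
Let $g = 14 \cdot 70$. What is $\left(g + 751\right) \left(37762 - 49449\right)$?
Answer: $-20230197$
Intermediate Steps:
$g = 980$
$\left(g + 751\right) \left(37762 - 49449\right) = \left(980 + 751\right) \left(37762 - 49449\right) = 1731 \left(-11687\right) = -20230197$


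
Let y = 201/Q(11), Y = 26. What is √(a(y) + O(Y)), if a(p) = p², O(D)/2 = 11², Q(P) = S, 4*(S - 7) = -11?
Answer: √716354/17 ≈ 49.787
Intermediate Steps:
S = 17/4 (S = 7 + (¼)*(-11) = 7 - 11/4 = 17/4 ≈ 4.2500)
Q(P) = 17/4
O(D) = 242 (O(D) = 2*11² = 2*121 = 242)
y = 804/17 (y = 201/(17/4) = 201*(4/17) = 804/17 ≈ 47.294)
√(a(y) + O(Y)) = √((804/17)² + 242) = √(646416/289 + 242) = √(716354/289) = √716354/17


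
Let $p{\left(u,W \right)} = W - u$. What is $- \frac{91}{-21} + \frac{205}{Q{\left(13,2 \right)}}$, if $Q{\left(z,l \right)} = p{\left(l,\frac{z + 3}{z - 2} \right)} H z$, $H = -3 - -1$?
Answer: $\frac{977}{52} \approx 18.788$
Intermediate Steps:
$H = -2$ ($H = -3 + 1 = -2$)
$Q{\left(z,l \right)} = z \left(2 l - \frac{2 \left(3 + z\right)}{-2 + z}\right)$ ($Q{\left(z,l \right)} = \left(\frac{z + 3}{z - 2} - l\right) \left(-2\right) z = \left(\frac{3 + z}{-2 + z} - l\right) \left(-2\right) z = \left(- l + \frac{3 + z}{-2 + z}\right) \left(-2\right) z = \left(2 l - \frac{2 \left(3 + z\right)}{-2 + z}\right) z = z \left(2 l - \frac{2 \left(3 + z\right)}{-2 + z}\right)$)
$- \frac{91}{-21} + \frac{205}{Q{\left(13,2 \right)}} = - \frac{91}{-21} + \frac{205}{2 \cdot 13 \frac{1}{-2 + 13} \left(-3 - 13 + 2 \left(-2 + 13\right)\right)} = \left(-91\right) \left(- \frac{1}{21}\right) + \frac{205}{2 \cdot 13 \cdot \frac{1}{11} \left(-3 - 13 + 2 \cdot 11\right)} = \frac{13}{3} + \frac{205}{2 \cdot 13 \cdot \frac{1}{11} \left(-3 - 13 + 22\right)} = \frac{13}{3} + \frac{205}{2 \cdot 13 \cdot \frac{1}{11} \cdot 6} = \frac{13}{3} + \frac{205}{\frac{156}{11}} = \frac{13}{3} + 205 \cdot \frac{11}{156} = \frac{13}{3} + \frac{2255}{156} = \frac{977}{52}$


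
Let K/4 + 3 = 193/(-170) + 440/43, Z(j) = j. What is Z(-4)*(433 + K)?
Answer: -6687028/3655 ≈ -1829.6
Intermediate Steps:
K = 89142/3655 (K = -12 + 4*(193/(-170) + 440/43) = -12 + 4*(193*(-1/170) + 440*(1/43)) = -12 + 4*(-193/170 + 440/43) = -12 + 4*(66501/7310) = -12 + 133002/3655 = 89142/3655 ≈ 24.389)
Z(-4)*(433 + K) = -4*(433 + 89142/3655) = -4*1671757/3655 = -6687028/3655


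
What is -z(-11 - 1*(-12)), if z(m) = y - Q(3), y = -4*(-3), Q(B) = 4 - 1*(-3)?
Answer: -5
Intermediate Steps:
Q(B) = 7 (Q(B) = 4 + 3 = 7)
y = 12
z(m) = 5 (z(m) = 12 - 1*7 = 12 - 7 = 5)
-z(-11 - 1*(-12)) = -1*5 = -5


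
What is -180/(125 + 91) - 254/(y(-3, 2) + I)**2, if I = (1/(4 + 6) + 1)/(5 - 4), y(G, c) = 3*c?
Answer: -177605/30246 ≈ -5.8720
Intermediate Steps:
I = 11/10 (I = (1/10 + 1)/1 = (1/10 + 1)*1 = (11/10)*1 = 11/10 ≈ 1.1000)
-180/(125 + 91) - 254/(y(-3, 2) + I)**2 = -180/(125 + 91) - 254/(3*2 + 11/10)**2 = -180/216 - 254/(6 + 11/10)**2 = -180*1/216 - 254/((71/10)**2) = -5/6 - 254/5041/100 = -5/6 - 254*100/5041 = -5/6 - 25400/5041 = -177605/30246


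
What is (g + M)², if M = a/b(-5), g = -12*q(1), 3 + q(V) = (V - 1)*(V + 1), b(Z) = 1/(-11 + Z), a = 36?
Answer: 291600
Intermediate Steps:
q(V) = -3 + (1 + V)*(-1 + V) (q(V) = -3 + (V - 1)*(V + 1) = -3 + (-1 + V)*(1 + V) = -3 + (1 + V)*(-1 + V))
g = 36 (g = -12*(-4 + 1²) = -12*(-4 + 1) = -12*(-3) = 36)
M = -576 (M = 36/(1/(-11 - 5)) = 36/(1/(-16)) = 36/(-1/16) = 36*(-16) = -576)
(g + M)² = (36 - 576)² = (-540)² = 291600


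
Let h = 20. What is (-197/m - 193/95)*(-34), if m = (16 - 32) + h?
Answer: 331279/190 ≈ 1743.6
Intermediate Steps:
m = 4 (m = (16 - 32) + 20 = -16 + 20 = 4)
(-197/m - 193/95)*(-34) = (-197/4 - 193/95)*(-34) = -19487/380*(-34) = 331279/190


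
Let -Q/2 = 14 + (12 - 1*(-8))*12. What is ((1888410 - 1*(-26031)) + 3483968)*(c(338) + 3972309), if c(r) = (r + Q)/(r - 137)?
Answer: 4310272962203051/201 ≈ 2.1444e+13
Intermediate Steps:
Q = -508 (Q = -2*(14 + (12 - 1*(-8))*12) = -2*(14 + (12 + 8)*12) = -2*(14 + 20*12) = -2*(14 + 240) = -2*254 = -508)
c(r) = (-508 + r)/(-137 + r) (c(r) = (r - 508)/(r - 137) = (-508 + r)/(-137 + r))
((1888410 - 1*(-26031)) + 3483968)*(c(338) + 3972309) = ((1888410 - 1*(-26031)) + 3483968)*((-508 + 338)/(-137 + 338) + 3972309) = ((1888410 + 26031) + 3483968)*(-170/201 + 3972309) = (1914441 + 3483968)*((1/201)*(-170) + 3972309) = 5398409*(-170/201 + 3972309) = 5398409*(798433939/201) = 4310272962203051/201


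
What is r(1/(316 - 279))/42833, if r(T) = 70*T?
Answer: 10/226403 ≈ 4.4169e-5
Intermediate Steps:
r(1/(316 - 279))/42833 = (70/(316 - 279))/42833 = (70/37)*(1/42833) = 10/226403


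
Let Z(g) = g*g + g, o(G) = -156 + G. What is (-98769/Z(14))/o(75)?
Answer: 32923/5670 ≈ 5.8065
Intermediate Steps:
Z(g) = g + g² (Z(g) = g² + g = g + g²)
(-98769/Z(14))/o(75) = (-98769*1/(14*(1 + 14)))/(-156 + 75) = -98769/(14*15)/(-81) = -98769/210*(-1/81) = -98769*1/210*(-1/81) = -32923/70*(-1/81) = 32923/5670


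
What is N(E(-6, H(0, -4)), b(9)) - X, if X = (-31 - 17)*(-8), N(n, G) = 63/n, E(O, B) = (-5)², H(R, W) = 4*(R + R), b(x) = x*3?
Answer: -9537/25 ≈ -381.48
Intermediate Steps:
b(x) = 3*x
H(R, W) = 8*R (H(R, W) = 4*(2*R) = 8*R)
E(O, B) = 25
X = 384 (X = -48*(-8) = 384)
N(E(-6, H(0, -4)), b(9)) - X = 63/25 - 1*384 = 63*(1/25) - 384 = 63/25 - 384 = -9537/25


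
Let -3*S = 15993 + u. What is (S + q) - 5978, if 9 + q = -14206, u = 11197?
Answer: -87769/3 ≈ -29256.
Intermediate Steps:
q = -14215 (q = -9 - 14206 = -14215)
S = -27190/3 (S = -(15993 + 11197)/3 = -1/3*27190 = -27190/3 ≈ -9063.3)
(S + q) - 5978 = (-27190/3 - 14215) - 5978 = -69835/3 - 5978 = -87769/3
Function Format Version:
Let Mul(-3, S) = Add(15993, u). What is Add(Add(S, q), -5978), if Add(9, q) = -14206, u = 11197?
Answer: Rational(-87769, 3) ≈ -29256.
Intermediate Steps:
q = -14215 (q = Add(-9, -14206) = -14215)
S = Rational(-27190, 3) (S = Mul(Rational(-1, 3), Add(15993, 11197)) = Mul(Rational(-1, 3), 27190) = Rational(-27190, 3) ≈ -9063.3)
Add(Add(S, q), -5978) = Add(Add(Rational(-27190, 3), -14215), -5978) = Add(Rational(-69835, 3), -5978) = Rational(-87769, 3)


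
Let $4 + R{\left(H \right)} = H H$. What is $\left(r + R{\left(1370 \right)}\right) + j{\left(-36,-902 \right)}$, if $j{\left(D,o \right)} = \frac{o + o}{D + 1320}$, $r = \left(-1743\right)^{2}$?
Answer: $\frac{1577696894}{321} \approx 4.9149 \cdot 10^{6}$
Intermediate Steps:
$r = 3038049$
$j{\left(D,o \right)} = \frac{2 o}{1320 + D}$
$R{\left(H \right)} = -4 + H^{2}$ ($R{\left(H \right)} = -4 + H H = -4 + H^{2}$)
$\left(r + R{\left(1370 \right)}\right) + j{\left(-36,-902 \right)} = \left(3038049 - \left(4 - 1370^{2}\right)\right) + 2 \left(-902\right) \frac{1}{1320 - 36} = \left(3038049 + \left(-4 + 1876900\right)\right) + 2 \left(-902\right) \frac{1}{1284} = \left(3038049 + 1876896\right) + 2 \left(-902\right) \frac{1}{1284} = 4914945 - \frac{451}{321} = \frac{1577696894}{321}$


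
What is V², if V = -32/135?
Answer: 1024/18225 ≈ 0.056187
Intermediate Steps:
V = -32/135 (V = -32*1/135 = -32/135 ≈ -0.23704)
V² = (-32/135)² = 1024/18225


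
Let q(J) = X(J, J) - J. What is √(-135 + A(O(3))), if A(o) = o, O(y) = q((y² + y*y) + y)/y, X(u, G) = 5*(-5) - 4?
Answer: I*√1365/3 ≈ 12.315*I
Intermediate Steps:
X(u, G) = -29 (X(u, G) = -25 - 4 = -29)
q(J) = -29 - J
O(y) = (-29 - y - 2*y²)/y (O(y) = (-29 - ((y² + y*y) + y))/y = (-29 - ((y² + y²) + y))/y = (-29 - (2*y² + y))/y = (-29 - (y + 2*y²))/y = (-29 + (-y - 2*y²))/y = (-29 - y - 2*y²)/y)
√(-135 + A(O(3))) = √(-135 + (-1 - 29/3 - 2*3)) = √(-135 + (-1 - 29*⅓ - 6)) = √(-135 + (-1 - 29/3 - 6)) = √(-135 - 50/3) = √(-455/3) = I*√1365/3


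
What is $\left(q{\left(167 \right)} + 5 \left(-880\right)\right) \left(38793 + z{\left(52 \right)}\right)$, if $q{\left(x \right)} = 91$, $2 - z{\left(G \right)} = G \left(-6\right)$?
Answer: $-168512063$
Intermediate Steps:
$z{\left(G \right)} = 2 + 6 G$ ($z{\left(G \right)} = 2 - G \left(-6\right) = 2 - - 6 G = 2 + 6 G$)
$\left(q{\left(167 \right)} + 5 \left(-880\right)\right) \left(38793 + z{\left(52 \right)}\right) = \left(91 + 5 \left(-880\right)\right) \left(38793 + \left(2 + 6 \cdot 52\right)\right) = \left(91 - 4400\right) \left(38793 + \left(2 + 312\right)\right) = - 4309 \left(38793 + 314\right) = \left(-4309\right) 39107 = -168512063$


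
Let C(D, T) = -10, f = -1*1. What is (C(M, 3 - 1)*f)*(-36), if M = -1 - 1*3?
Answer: -360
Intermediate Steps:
f = -1
M = -4 (M = -1 - 3 = -4)
(C(M, 3 - 1)*f)*(-36) = -10*(-1)*(-36) = 10*(-36) = -360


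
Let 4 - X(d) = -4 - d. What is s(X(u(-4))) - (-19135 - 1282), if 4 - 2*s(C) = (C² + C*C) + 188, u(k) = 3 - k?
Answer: 20100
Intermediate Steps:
X(d) = 8 + d (X(d) = 4 - (-4 - d) = 4 + (4 + d) = 8 + d)
s(C) = -92 - C² (s(C) = 2 - ((C² + C*C) + 188)/2 = 2 - ((C² + C²) + 188)/2 = 2 - (2*C² + 188)/2 = 2 - (188 + 2*C²)/2 = 2 + (-94 - C²) = -92 - C²)
s(X(u(-4))) - (-19135 - 1282) = (-92 - (8 + (3 - 1*(-4)))²) - (-19135 - 1282) = (-92 - (8 + (3 + 4))²) - 1*(-20417) = (-92 - (8 + 7)²) + 20417 = (-92 - 1*15²) + 20417 = (-92 - 1*225) + 20417 = (-92 - 225) + 20417 = -317 + 20417 = 20100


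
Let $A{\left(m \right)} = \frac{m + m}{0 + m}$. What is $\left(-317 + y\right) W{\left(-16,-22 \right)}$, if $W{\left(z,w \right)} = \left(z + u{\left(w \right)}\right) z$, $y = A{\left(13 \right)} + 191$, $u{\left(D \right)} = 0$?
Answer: $-31744$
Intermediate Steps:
$A{\left(m \right)} = 2$ ($A{\left(m \right)} = \frac{2 m}{m} = 2$)
$y = 193$ ($y = 2 + 191 = 193$)
$W{\left(z,w \right)} = z^{2}$ ($W{\left(z,w \right)} = \left(z + 0\right) z = z z = z^{2}$)
$\left(-317 + y\right) W{\left(-16,-22 \right)} = \left(-317 + 193\right) \left(-16\right)^{2} = \left(-124\right) 256 = -31744$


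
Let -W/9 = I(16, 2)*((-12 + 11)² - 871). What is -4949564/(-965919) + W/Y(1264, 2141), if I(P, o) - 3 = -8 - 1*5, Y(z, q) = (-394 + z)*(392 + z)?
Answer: 450530293/88864548 ≈ 5.0699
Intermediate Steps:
I(P, o) = -10 (I(P, o) = 3 + (-8 - 1*5) = 3 + (-8 - 5) = 3 - 13 = -10)
W = -78300 (W = -(-90)*((-12 + 11)² - 871) = -(-90)*((-1)² - 871) = -(-90)*(1 - 871) = -(-90)*(-870) = -9*8700 = -78300)
-4949564/(-965919) + W/Y(1264, 2141) = -4949564/(-965919) - 78300/(-154448 + 1264² - 2*1264) = -4949564*(-1/965919) - 78300/(-154448 + 1597696 - 2528) = 4949564/965919 - 78300/1440720 = 4949564/965919 - 78300*1/1440720 = 4949564/965919 - 5/92 = 450530293/88864548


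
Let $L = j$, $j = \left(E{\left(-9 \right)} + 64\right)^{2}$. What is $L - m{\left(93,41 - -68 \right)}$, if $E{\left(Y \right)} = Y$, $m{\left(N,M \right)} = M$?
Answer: $2916$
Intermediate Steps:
$j = 3025$ ($j = \left(-9 + 64\right)^{2} = 55^{2} = 3025$)
$L = 3025$
$L - m{\left(93,41 - -68 \right)} = 3025 - \left(41 - -68\right) = 3025 - \left(41 + 68\right) = 3025 - 109 = 2916$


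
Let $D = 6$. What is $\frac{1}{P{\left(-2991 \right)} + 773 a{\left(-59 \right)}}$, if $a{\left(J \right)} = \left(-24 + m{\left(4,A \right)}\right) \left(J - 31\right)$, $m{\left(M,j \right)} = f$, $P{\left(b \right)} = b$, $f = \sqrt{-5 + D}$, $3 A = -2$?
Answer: $\frac{1}{1597119} \approx 6.2613 \cdot 10^{-7}$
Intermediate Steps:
$A = - \frac{2}{3}$ ($A = \frac{1}{3} \left(-2\right) = - \frac{2}{3} \approx -0.66667$)
$f = 1$ ($f = \sqrt{-5 + 6} = \sqrt{1} = 1$)
$m{\left(M,j \right)} = 1$
$a{\left(J \right)} = 713 - 23 J$ ($a{\left(J \right)} = \left(-24 + 1\right) \left(J - 31\right) = - 23 \left(-31 + J\right) = 713 - 23 J$)
$\frac{1}{P{\left(-2991 \right)} + 773 a{\left(-59 \right)}} = \frac{1}{-2991 + 773 \left(713 - -1357\right)} = \frac{1}{-2991 + 773 \left(713 + 1357\right)} = \frac{1}{-2991 + 773 \cdot 2070} = \frac{1}{-2991 + 1600110} = \frac{1}{1597119}$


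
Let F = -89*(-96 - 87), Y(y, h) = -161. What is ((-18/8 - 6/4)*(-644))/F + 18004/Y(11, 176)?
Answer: -13944873/124867 ≈ -111.68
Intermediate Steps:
F = 16287 (F = -89*(-183) = 16287)
((-18/8 - 6/4)*(-644))/F + 18004/Y(11, 176) = ((-18/8 - 6/4)*(-644))/16287 + 18004/(-161) = ((-18*⅛ - 6*¼)*(-644))*(1/16287) + 18004*(-1/161) = ((-9/4 - 3/2)*(-644))*(1/16287) - 2572/23 = -15/4*(-644)*(1/16287) - 2572/23 = 2415*(1/16287) - 2572/23 = 805/5429 - 2572/23 = -13944873/124867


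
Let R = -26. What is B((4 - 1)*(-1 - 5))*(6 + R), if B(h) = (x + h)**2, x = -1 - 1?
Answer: -8000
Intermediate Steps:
x = -2
B(h) = (-2 + h)**2
B((4 - 1)*(-1 - 5))*(6 + R) = (-2 + (4 - 1)*(-1 - 5))**2*(6 - 26) = (-2 + 3*(-6))**2*(-20) = (-2 - 18)**2*(-20) = (-20)**2*(-20) = 400*(-20) = -8000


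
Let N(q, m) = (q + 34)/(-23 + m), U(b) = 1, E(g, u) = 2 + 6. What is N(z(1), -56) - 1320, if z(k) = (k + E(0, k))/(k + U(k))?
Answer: -208637/158 ≈ -1320.5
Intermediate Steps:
E(g, u) = 8
z(k) = (8 + k)/(1 + k) (z(k) = (k + 8)/(k + 1) = (8 + k)/(1 + k))
N(q, m) = (34 + q)/(-23 + m)
N(z(1), -56) - 1320 = (34 + (8 + 1)/(1 + 1))/(-23 - 56) - 1320 = (34 + 9/2)/(-79) - 1320 = -(34 + (½)*9)/79 - 1320 = -(34 + 9/2)/79 - 1320 = -1/79*77/2 - 1320 = -77/158 - 1320 = -208637/158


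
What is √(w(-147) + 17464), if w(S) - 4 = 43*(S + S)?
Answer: √4826 ≈ 69.469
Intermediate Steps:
w(S) = 4 + 86*S (w(S) = 4 + 43*(S + S) = 4 + 43*(2*S) = 4 + 86*S)
√(w(-147) + 17464) = √((4 + 86*(-147)) + 17464) = √((4 - 12642) + 17464) = √(-12638 + 17464) = √4826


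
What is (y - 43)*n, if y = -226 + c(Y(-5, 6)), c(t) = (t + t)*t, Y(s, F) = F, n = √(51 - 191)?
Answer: -394*I*√35 ≈ -2330.9*I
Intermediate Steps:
n = 2*I*√35 (n = √(-140) = 2*I*√35 ≈ 11.832*I)
c(t) = 2*t² (c(t) = (2*t)*t = 2*t²)
y = -154 (y = -226 + 2*6² = -226 + 2*36 = -226 + 72 = -154)
(y - 43)*n = (-154 - 43)*(2*I*√35) = -394*I*√35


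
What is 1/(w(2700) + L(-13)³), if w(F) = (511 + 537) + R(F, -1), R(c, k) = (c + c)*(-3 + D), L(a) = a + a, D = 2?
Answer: -1/21928 ≈ -4.5604e-5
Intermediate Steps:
L(a) = 2*a
R(c, k) = -2*c (R(c, k) = (c + c)*(-3 + 2) = (2*c)*(-1) = -2*c)
w(F) = 1048 - 2*F (w(F) = (511 + 537) - 2*F = 1048 - 2*F)
1/(w(2700) + L(-13)³) = 1/((1048 - 2*2700) + (2*(-13))³) = 1/((1048 - 5400) + (-26)³) = 1/(-4352 - 17576) = 1/(-21928) = -1/21928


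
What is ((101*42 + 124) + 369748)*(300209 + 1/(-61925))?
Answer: 6954944739600936/61925 ≈ 1.1231e+11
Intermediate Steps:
((101*42 + 124) + 369748)*(300209 + 1/(-61925)) = ((4242 + 124) + 369748)*(300209 - 1/61925) = (4366 + 369748)*(18590442324/61925) = 374114*(18590442324/61925) = 6954944739600936/61925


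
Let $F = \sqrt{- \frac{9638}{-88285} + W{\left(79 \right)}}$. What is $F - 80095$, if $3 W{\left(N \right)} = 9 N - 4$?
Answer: $-80095 + \frac{\sqrt{16539243655695}}{264855} \approx -80080.0$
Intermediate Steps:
$W{\left(N \right)} = - \frac{4}{3} + 3 N$ ($W{\left(N \right)} = \frac{9 N - 4}{3} = \frac{-4 + 9 N}{3} = - \frac{4}{3} + 3 N$)
$F = \frac{\sqrt{16539243655695}}{264855}$ ($F = \sqrt{- \frac{9638}{-88285} + \left(- \frac{4}{3} + 3 \cdot 79\right)} = \sqrt{\left(-9638\right) \left(- \frac{1}{88285}\right) + \left(- \frac{4}{3} + 237\right)} = \sqrt{\frac{9638}{88285} + \frac{707}{3}} = \sqrt{\frac{62446409}{264855}} = \frac{\sqrt{16539243655695}}{264855} \approx 15.355$)
$F - 80095 = \frac{\sqrt{16539243655695}}{264855} - 80095 = -80095 + \frac{\sqrt{16539243655695}}{264855}$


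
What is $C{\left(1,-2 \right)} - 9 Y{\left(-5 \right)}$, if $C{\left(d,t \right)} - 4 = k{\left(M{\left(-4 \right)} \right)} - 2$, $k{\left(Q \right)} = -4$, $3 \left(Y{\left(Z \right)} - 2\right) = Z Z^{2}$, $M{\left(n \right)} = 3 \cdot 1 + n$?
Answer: $355$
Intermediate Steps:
$M{\left(n \right)} = 3 + n$
$Y{\left(Z \right)} = 2 + \frac{Z^{3}}{3}$ ($Y{\left(Z \right)} = 2 + \frac{Z Z^{2}}{3} = 2 + \frac{Z^{3}}{3}$)
$C{\left(d,t \right)} = -2$ ($C{\left(d,t \right)} = 4 - 6 = -2$)
$C{\left(1,-2 \right)} - 9 Y{\left(-5 \right)} = -2 - 9 \left(2 + \frac{\left(-5\right)^{3}}{3}\right) = -2 - 9 \left(2 + \frac{1}{3} \left(-125\right)\right) = -2 - 9 \left(2 - \frac{125}{3}\right) = -2 - -357 = -2 + 357 = 355$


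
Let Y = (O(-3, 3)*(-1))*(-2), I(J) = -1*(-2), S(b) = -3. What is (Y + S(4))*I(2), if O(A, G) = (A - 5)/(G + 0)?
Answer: -50/3 ≈ -16.667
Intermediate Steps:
I(J) = 2
O(A, G) = (-5 + A)/G
Y = -16/3 (Y = (((-5 - 3)/3)*(-1))*(-2) = (((⅓)*(-8))*(-1))*(-2) = -8/3*(-1)*(-2) = (8/3)*(-2) = -16/3 ≈ -5.3333)
(Y + S(4))*I(2) = (-16/3 - 3)*2 = -25/3*2 = -50/3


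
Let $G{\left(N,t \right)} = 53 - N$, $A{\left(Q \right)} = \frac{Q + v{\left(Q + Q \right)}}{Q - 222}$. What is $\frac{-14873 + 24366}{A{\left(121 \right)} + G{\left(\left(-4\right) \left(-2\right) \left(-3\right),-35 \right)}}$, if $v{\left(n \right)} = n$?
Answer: $\frac{87163}{674} \approx 129.32$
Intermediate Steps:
$A{\left(Q \right)} = \frac{3 Q}{-222 + Q}$ ($A{\left(Q \right)} = \frac{Q + \left(Q + Q\right)}{Q - 222} = \frac{Q + 2 Q}{-222 + Q} = \frac{3 Q}{-222 + Q}$)
$\frac{-14873 + 24366}{A{\left(121 \right)} + G{\left(\left(-4\right) \left(-2\right) \left(-3\right),-35 \right)}} = \frac{-14873 + 24366}{3 \cdot 121 \frac{1}{-222 + 121} + \left(53 - \left(-4\right) \left(-2\right) \left(-3\right)\right)} = \frac{9493}{3 \cdot 121 \frac{1}{-101} + \left(53 - 8 \left(-3\right)\right)} = \frac{9493}{3 \cdot 121 \left(- \frac{1}{101}\right) + \left(53 - -24\right)} = \frac{9493}{- \frac{363}{101} + \left(53 + 24\right)} = \frac{9493}{- \frac{363}{101} + 77} = \frac{9493}{\frac{7414}{101}} = 9493 \cdot \frac{101}{7414} = \frac{87163}{674}$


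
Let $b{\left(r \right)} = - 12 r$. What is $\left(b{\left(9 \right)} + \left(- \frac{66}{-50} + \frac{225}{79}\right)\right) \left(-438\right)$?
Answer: $\frac{89819784}{1975} \approx 45478.0$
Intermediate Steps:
$\left(b{\left(9 \right)} + \left(- \frac{66}{-50} + \frac{225}{79}\right)\right) \left(-438\right) = \left(\left(-12\right) 9 + \left(- \frac{66}{-50} + \frac{225}{79}\right)\right) \left(-438\right) = \left(-108 + \left(\left(-66\right) \left(- \frac{1}{50}\right) + 225 \cdot \frac{1}{79}\right)\right) \left(-438\right) = \left(-108 + \left(\frac{33}{25} + \frac{225}{79}\right)\right) \left(-438\right) = \left(-108 + \frac{8232}{1975}\right) \left(-438\right) = \left(- \frac{205068}{1975}\right) \left(-438\right) = \frac{89819784}{1975}$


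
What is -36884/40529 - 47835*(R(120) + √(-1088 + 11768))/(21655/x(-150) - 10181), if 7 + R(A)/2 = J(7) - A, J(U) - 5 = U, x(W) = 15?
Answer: -669336528379/531173074 + 143505*√2670/13106 ≈ -694.32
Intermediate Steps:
J(U) = 5 + U
R(A) = 10 - 2*A (R(A) = -14 + 2*((5 + 7) - A) = -14 + 2*(12 - A) = -14 + (24 - 2*A) = 10 - 2*A)
-36884/40529 - 47835*(R(120) + √(-1088 + 11768))/(21655/x(-150) - 10181) = -36884/40529 - 47835*((10 - 2*120) + √(-1088 + 11768))/(21655/15 - 10181) = -36884*1/40529 - 47835*((10 - 240) + √10680)/(21655*(1/15) - 10181) = -36884/40529 - 47835*(-230 + 2*√2670)/(4331/3 - 10181) = -36884/40529 - (16503075/13106 - 143505*√2670/13106) = -36884/40529 - 47835*(345/13106 - 3*√2670/13106) = -36884/40529 + (-16503075/13106 + 143505*√2670/13106) = -669336528379/531173074 + 143505*√2670/13106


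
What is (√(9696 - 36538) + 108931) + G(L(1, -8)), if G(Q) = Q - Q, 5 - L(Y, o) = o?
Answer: 108931 + I*√26842 ≈ 1.0893e+5 + 163.84*I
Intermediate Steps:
L(Y, o) = 5 - o
G(Q) = 0
(√(9696 - 36538) + 108931) + G(L(1, -8)) = (√(9696 - 36538) + 108931) + 0 = (√(-26842) + 108931) + 0 = (I*√26842 + 108931) + 0 = (108931 + I*√26842) + 0 = 108931 + I*√26842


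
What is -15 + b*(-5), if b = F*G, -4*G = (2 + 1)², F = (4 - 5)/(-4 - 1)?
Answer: -51/4 ≈ -12.750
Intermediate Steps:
F = ⅕ (F = -1/(-5) = -1*(-⅕) = ⅕ ≈ 0.20000)
G = -9/4 (G = -(2 + 1)²/4 = -¼*3² = -¼*9 = -9/4 ≈ -2.2500)
b = -9/20 (b = (⅕)*(-9/4) = -9/20 ≈ -0.45000)
-15 + b*(-5) = -15 - 9/20*(-5) = -15 + 9/4 = -51/4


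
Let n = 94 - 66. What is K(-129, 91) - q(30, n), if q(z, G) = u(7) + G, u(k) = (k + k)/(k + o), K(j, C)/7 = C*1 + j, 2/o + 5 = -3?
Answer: -7994/27 ≈ -296.07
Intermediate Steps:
o = -1/4 (o = 2/(-5 - 3) = 2/(-8) = 2*(-1/8) = -1/4 ≈ -0.25000)
n = 28
K(j, C) = 7*C + 7*j (K(j, C) = 7*(C*1 + j) = 7*(C + j) = 7*C + 7*j)
u(k) = 2*k/(-1/4 + k) (u(k) = (k + k)/(k - 1/4) = (2*k)/(-1/4 + k) = 2*k/(-1/4 + k))
q(z, G) = 56/27 + G (q(z, G) = 8*7/(-1 + 4*7) + G = 8*7/(-1 + 28) + G = 8*7/27 + G = 8*7*(1/27) + G = 56/27 + G)
K(-129, 91) - q(30, n) = (7*91 + 7*(-129)) - (56/27 + 28) = (637 - 903) - 1*812/27 = -266 - 812/27 = -7994/27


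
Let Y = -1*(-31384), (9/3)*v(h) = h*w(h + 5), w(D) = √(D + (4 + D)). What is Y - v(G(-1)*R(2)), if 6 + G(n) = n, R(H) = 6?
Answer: 31384 + 14*I*√70 ≈ 31384.0 + 117.13*I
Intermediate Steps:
G(n) = -6 + n
w(D) = √(4 + 2*D)
v(h) = h*√(14 + 2*h)/3 (v(h) = (h*√(4 + 2*(h + 5)))/3 = (h*√(4 + 2*(5 + h)))/3 = (h*√(4 + (10 + 2*h)))/3 = (h*√(14 + 2*h))/3 = h*√(14 + 2*h)/3)
Y = 31384
Y - v(G(-1)*R(2)) = 31384 - (-6 - 1)*6*√(14 + 2*((-6 - 1)*6))/3 = 31384 - (-7*6)*√(14 + 2*(-7*6))/3 = 31384 - (-42)*√(14 + 2*(-42))/3 = 31384 - (-42)*√(14 - 84)/3 = 31384 - (-42)*√(-70)/3 = 31384 - (-42)*I*√70/3 = 31384 - (-14)*I*√70 = 31384 + 14*I*√70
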